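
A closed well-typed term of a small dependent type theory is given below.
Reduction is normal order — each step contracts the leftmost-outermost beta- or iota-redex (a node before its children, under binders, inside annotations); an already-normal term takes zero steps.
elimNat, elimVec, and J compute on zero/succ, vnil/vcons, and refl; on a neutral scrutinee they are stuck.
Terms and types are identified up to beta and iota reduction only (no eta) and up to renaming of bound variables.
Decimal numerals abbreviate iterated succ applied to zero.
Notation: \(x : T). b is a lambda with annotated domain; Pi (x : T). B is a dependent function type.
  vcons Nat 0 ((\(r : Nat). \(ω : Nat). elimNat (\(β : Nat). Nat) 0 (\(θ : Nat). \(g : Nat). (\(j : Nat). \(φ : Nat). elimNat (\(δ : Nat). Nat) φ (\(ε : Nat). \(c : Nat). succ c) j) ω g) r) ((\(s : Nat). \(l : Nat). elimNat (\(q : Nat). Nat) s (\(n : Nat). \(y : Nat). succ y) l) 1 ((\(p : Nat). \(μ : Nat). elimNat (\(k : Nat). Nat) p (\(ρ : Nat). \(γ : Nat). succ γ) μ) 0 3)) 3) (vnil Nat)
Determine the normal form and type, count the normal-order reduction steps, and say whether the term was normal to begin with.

normal form:
  vcons Nat 0 12 (vnil Nat)
type:
  Vec Nat 1
reduction steps (normal order): 51
already normal: no
first contracted redex: a beta-redex


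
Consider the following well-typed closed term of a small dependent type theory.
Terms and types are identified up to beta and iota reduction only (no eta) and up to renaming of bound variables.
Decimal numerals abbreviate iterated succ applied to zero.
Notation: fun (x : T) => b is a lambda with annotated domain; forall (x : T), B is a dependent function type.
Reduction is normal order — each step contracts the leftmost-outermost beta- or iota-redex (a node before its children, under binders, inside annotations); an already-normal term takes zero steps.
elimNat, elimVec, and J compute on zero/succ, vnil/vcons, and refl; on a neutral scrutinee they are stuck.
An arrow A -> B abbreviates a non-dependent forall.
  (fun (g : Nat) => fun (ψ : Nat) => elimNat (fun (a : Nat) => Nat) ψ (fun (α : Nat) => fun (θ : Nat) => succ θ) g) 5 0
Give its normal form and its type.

normal form:
  5
the term's type:
  Nat


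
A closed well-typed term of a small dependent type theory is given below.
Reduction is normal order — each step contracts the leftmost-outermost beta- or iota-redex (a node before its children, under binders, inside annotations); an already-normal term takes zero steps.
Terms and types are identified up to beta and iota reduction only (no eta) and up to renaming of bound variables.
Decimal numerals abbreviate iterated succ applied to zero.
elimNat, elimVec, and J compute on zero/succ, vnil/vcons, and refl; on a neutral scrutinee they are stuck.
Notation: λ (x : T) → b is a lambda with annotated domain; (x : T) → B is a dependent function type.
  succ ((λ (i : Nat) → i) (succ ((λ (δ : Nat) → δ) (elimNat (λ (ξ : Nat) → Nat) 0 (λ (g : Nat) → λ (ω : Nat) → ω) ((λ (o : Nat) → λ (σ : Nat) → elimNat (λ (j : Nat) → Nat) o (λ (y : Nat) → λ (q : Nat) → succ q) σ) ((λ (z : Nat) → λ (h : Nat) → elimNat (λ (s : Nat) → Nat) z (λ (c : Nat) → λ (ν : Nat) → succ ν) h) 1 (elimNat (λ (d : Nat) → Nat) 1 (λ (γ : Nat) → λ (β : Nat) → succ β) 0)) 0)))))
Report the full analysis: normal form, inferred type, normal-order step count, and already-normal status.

normal form:
  2
inferred type:
  Nat
reduction steps (normal order): 19
started in normal form: no
first redex: a beta-redex


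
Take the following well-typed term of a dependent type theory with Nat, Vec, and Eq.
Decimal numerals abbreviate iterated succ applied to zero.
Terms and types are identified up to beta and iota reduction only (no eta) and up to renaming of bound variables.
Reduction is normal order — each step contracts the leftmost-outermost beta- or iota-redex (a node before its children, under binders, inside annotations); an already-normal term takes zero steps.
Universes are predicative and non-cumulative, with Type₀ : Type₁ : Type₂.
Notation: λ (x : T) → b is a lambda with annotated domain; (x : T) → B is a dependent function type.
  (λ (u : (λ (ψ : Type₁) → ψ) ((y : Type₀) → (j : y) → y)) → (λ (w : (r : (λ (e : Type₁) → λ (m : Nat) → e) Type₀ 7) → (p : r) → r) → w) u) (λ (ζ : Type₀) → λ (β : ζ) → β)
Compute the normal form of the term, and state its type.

normal form:
  λ (u : Type₀) → λ (ψ : u) → ψ
inferred type:
  (u : Type₀) → (ψ : u) → u


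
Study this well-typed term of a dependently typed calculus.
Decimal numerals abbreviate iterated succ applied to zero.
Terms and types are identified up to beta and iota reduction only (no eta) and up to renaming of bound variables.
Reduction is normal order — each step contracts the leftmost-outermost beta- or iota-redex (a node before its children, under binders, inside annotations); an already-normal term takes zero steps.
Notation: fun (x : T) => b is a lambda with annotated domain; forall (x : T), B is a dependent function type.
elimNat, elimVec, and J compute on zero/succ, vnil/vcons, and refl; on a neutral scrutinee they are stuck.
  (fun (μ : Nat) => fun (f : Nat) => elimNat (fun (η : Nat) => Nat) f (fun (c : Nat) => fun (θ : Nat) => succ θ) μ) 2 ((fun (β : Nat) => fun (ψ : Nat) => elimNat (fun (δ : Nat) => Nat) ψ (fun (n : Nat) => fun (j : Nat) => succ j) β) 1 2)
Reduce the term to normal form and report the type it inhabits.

normal form:
  5
inferred type:
  Nat
observation: the leftmost-outermost redex is a beta-redex, and normalization takes 15 steps.


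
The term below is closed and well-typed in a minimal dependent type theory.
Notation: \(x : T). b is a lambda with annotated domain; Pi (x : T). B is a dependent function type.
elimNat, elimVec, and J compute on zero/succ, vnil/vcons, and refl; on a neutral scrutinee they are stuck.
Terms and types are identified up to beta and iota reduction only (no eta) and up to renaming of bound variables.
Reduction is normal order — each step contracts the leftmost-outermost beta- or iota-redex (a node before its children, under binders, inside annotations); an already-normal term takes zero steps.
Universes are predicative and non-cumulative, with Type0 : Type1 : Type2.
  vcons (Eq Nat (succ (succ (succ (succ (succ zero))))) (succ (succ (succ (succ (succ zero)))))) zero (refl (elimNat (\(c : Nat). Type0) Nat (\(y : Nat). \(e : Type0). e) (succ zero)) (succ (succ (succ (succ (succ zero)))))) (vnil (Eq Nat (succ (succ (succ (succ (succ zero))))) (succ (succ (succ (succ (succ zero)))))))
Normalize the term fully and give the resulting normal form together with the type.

reduced normal form:
  vcons (Eq Nat (succ (succ (succ (succ (succ zero))))) (succ (succ (succ (succ (succ zero)))))) zero (refl Nat (succ (succ (succ (succ (succ zero)))))) (vnil (Eq Nat (succ (succ (succ (succ (succ zero))))) (succ (succ (succ (succ (succ zero)))))))
inferred type:
  Vec (Eq Nat (succ (succ (succ (succ (succ zero))))) (succ (succ (succ (succ (succ zero)))))) (succ zero)


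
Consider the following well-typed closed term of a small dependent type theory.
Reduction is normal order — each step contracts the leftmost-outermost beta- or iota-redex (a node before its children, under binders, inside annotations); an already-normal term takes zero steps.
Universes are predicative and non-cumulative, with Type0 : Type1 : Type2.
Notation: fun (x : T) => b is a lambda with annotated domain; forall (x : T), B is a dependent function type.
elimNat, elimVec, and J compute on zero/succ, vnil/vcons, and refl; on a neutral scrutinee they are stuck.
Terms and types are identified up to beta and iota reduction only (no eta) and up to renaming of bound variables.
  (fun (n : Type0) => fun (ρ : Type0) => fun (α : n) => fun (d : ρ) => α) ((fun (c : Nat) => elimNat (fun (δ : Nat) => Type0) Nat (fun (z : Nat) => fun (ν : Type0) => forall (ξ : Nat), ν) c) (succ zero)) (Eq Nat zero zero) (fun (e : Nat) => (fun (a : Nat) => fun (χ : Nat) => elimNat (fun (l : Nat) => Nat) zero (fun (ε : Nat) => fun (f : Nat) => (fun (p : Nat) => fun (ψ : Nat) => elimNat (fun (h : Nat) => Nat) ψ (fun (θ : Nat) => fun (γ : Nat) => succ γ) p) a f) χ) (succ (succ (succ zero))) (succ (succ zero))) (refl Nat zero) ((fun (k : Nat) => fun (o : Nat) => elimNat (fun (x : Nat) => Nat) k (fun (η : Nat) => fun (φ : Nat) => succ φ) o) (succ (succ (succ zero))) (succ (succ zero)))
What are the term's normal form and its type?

normal form:
  succ (succ (succ (succ (succ (succ zero)))))
the term's type:
  Nat


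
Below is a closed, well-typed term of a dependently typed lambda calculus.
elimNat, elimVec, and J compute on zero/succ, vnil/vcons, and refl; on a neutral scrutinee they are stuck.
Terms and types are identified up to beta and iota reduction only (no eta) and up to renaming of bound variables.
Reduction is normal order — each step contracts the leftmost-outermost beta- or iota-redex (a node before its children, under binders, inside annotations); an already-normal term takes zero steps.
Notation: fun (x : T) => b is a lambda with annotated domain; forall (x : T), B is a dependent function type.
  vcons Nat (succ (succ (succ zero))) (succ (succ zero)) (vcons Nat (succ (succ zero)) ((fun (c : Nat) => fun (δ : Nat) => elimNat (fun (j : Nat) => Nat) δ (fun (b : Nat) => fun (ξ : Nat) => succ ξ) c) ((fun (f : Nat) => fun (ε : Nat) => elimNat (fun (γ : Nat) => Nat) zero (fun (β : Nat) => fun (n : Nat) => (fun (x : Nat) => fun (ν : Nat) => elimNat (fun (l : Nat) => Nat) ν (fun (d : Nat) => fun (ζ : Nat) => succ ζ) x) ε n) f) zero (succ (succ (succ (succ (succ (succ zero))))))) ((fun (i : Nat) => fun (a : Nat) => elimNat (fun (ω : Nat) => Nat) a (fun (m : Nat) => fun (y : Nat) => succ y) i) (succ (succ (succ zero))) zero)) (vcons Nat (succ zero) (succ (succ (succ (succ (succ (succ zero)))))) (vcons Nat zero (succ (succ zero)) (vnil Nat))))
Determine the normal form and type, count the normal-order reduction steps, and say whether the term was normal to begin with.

resulting normal form:
  vcons Nat (succ (succ (succ zero))) (succ (succ zero)) (vcons Nat (succ (succ zero)) (succ (succ (succ zero))) (vcons Nat (succ zero) (succ (succ (succ (succ (succ (succ zero)))))) (vcons Nat zero (succ (succ zero)) (vnil Nat))))
type:
  Vec Nat (succ (succ (succ (succ zero))))
normal-order step count: 18
already normal: no
first contracted redex: a beta-redex


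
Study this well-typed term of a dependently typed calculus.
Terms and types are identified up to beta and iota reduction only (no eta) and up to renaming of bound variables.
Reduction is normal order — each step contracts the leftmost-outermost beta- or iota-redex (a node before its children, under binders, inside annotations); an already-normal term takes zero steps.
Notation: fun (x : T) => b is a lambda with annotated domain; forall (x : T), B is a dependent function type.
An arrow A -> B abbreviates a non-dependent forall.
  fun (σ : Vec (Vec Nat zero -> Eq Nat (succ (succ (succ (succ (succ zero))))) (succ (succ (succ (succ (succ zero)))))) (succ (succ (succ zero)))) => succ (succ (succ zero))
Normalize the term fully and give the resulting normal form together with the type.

normal form:
  fun (σ : Vec (Vec Nat zero -> Eq Nat (succ (succ (succ (succ (succ zero))))) (succ (succ (succ (succ (succ zero)))))) (succ (succ (succ zero)))) => succ (succ (succ zero))
inferred type:
  Vec (Vec Nat zero -> Eq Nat (succ (succ (succ (succ (succ zero))))) (succ (succ (succ (succ (succ zero)))))) (succ (succ (succ zero))) -> Nat
observation: no redex remains anywhere in the term; it is its own normal form.


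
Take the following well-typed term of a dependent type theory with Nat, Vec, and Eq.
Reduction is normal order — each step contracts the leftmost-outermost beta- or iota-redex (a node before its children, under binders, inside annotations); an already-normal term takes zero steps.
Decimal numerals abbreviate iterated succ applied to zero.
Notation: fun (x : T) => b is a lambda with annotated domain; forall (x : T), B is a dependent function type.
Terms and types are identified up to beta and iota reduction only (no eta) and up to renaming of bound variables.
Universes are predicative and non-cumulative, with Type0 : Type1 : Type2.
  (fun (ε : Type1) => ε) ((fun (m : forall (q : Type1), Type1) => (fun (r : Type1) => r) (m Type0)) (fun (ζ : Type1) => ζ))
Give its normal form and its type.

normal form:
  Type0
type:
  Type1


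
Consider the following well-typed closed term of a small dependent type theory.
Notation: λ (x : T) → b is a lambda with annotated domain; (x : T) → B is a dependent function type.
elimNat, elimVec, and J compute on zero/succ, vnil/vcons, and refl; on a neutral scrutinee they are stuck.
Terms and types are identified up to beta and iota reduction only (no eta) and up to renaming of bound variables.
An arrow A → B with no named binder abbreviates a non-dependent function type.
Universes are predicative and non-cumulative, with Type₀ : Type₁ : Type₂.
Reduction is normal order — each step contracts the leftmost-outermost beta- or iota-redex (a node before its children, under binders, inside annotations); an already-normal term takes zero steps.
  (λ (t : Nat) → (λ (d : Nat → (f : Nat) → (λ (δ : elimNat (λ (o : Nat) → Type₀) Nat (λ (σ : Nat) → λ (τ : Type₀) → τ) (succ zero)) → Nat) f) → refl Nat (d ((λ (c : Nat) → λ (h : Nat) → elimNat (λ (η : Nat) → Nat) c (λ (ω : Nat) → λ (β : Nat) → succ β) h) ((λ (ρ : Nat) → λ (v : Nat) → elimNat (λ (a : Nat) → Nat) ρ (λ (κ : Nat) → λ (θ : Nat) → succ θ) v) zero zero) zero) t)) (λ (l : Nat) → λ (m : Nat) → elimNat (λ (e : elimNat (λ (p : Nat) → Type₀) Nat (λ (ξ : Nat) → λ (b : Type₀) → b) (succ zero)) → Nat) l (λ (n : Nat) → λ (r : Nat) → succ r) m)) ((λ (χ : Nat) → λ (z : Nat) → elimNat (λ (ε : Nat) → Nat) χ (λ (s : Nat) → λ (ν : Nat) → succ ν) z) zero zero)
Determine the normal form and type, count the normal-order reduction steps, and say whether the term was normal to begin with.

normal form:
  refl Nat zero
the term's type:
  Eq Nat zero zero
reduction steps (normal order): 18
term was already normal: no
first redex: a beta-redex


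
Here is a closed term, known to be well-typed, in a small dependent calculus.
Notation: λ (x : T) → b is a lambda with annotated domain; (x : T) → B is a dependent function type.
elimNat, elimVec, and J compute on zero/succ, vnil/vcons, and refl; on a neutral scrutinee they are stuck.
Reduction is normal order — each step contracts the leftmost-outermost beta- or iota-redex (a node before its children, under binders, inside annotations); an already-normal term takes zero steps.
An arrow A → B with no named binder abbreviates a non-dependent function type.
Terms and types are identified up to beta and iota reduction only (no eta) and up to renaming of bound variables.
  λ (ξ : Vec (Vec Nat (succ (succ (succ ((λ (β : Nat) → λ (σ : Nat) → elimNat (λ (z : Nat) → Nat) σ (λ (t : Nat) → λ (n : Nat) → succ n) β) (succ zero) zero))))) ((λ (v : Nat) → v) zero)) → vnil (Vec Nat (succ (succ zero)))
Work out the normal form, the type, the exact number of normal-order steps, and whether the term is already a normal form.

normal form:
  λ (ξ : Vec (Vec Nat (succ (succ (succ (succ zero))))) zero) → vnil (Vec Nat (succ (succ zero)))
inferred type:
  Vec (Vec Nat (succ (succ (succ (succ zero))))) zero → Vec (Vec Nat (succ (succ zero))) zero
reduction steps (normal order): 7
already normal: no
first contracted redex: a beta-redex


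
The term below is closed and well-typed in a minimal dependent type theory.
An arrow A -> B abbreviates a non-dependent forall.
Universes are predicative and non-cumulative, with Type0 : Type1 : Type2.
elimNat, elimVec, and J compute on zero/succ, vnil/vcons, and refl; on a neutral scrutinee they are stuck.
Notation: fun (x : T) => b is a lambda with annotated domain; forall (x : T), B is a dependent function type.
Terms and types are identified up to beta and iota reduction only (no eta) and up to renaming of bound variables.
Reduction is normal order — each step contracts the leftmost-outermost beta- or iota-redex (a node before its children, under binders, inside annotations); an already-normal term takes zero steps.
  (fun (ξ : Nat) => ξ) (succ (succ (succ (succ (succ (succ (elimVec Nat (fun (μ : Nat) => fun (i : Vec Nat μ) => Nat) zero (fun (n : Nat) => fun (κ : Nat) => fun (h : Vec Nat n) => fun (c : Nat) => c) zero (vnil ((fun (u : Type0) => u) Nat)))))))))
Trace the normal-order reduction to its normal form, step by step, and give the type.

reduction (normal order):
  (fun (ξ : Nat) => ξ) (succ (succ (succ (succ (succ (succ (elimVec Nat (fun (μ : Nat) => fun (i : Vec Nat μ) => Nat) zero (fun (n : Nat) => fun (κ : Nat) => fun (h : Vec Nat n) => fun (c : Nat) => c) zero (vnil ((fun (u : Type0) => u) Nat)))))))))
  ~> succ (succ (succ (succ (succ (succ (elimVec Nat (fun (ξ : Nat) => fun (μ : Vec Nat ξ) => Nat) zero (fun (i : Nat) => fun (n : Nat) => fun (κ : Vec Nat i) => fun (h : Nat) => h) zero (vnil ((fun (c : Type0) => c) Nat))))))))
  ~> succ (succ (succ (succ (succ (succ zero)))))
the term's type:
  Nat


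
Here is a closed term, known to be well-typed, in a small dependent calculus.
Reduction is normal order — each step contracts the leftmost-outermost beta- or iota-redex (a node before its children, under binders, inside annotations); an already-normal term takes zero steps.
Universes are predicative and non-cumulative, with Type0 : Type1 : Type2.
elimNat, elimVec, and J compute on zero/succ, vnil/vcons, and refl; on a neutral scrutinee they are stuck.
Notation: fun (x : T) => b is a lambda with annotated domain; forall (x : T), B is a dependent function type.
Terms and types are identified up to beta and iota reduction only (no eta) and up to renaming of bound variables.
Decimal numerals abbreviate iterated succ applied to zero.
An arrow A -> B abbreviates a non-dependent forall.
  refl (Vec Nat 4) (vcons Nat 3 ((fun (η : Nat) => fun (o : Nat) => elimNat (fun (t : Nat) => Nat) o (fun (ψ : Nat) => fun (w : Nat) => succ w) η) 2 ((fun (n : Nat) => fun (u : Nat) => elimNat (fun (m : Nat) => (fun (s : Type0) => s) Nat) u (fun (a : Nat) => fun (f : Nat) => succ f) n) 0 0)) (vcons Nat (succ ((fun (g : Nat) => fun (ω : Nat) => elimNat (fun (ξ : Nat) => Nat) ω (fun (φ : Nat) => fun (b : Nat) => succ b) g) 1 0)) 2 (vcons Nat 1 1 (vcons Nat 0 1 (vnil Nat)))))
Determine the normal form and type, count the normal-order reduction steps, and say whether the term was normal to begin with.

normal form:
  refl (Vec Nat 4) (vcons Nat 3 2 (vcons Nat 2 2 (vcons Nat 1 1 (vcons Nat 0 1 (vnil Nat)))))
the term's type:
  Eq (Vec Nat 4) (vcons Nat 3 2 (vcons Nat 2 2 (vcons Nat 1 1 (vcons Nat 0 1 (vnil Nat))))) (vcons Nat 3 2 (vcons Nat 2 2 (vcons Nat 1 1 (vcons Nat 0 1 (vnil Nat)))))
normal-order step count: 18
already normal: no
first redex: a beta-redex


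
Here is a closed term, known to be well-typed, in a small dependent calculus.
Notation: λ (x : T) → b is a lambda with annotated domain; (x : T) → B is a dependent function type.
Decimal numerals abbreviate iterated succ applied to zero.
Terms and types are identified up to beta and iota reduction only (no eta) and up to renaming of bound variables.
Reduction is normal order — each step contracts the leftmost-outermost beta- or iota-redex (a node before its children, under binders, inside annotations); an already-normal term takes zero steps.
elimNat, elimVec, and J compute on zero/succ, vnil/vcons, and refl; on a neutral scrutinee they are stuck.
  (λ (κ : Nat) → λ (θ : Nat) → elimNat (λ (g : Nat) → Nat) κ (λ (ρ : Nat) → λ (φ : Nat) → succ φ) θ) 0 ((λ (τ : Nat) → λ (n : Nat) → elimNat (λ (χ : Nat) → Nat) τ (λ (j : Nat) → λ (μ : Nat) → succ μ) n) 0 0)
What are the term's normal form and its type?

resulting normal form:
  0
inferred type:
  Nat
observation: reduction starts at a beta-redex, and 6 normal-order steps reach the normal form.


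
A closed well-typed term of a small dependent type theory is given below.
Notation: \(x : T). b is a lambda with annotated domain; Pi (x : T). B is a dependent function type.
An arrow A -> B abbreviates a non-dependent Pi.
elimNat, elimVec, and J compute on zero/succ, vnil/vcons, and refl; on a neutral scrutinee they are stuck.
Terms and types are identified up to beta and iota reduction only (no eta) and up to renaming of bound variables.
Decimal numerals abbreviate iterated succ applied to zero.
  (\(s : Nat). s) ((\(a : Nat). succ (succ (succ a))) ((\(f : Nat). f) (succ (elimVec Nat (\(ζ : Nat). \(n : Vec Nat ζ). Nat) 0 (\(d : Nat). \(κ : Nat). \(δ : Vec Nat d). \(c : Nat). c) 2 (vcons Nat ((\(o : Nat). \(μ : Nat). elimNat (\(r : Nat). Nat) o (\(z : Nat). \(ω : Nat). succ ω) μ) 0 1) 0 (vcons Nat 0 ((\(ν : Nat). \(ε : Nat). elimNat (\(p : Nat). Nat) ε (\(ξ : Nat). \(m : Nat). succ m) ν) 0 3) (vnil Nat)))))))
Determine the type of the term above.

type:
  Nat


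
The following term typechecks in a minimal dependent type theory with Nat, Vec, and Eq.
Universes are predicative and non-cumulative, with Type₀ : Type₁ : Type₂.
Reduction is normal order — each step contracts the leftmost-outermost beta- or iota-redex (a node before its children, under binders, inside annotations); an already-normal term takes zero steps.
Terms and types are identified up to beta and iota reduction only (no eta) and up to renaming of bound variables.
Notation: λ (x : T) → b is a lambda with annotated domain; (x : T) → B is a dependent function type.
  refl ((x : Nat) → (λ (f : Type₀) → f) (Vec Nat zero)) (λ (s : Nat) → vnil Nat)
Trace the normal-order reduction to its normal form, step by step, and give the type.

normal-order reduction sequence:
  refl ((x : Nat) → (λ (f : Type₀) → f) (Vec Nat zero)) (λ (s : Nat) → vnil Nat)
  ~> refl ((x : Nat) → Vec Nat zero) (λ (f : Nat) → vnil Nat)
inferred type:
  Eq ((x : Nat) → Vec Nat zero) (λ (f : Nat) → vnil Nat) (λ (s : Nat) → vnil Nat)


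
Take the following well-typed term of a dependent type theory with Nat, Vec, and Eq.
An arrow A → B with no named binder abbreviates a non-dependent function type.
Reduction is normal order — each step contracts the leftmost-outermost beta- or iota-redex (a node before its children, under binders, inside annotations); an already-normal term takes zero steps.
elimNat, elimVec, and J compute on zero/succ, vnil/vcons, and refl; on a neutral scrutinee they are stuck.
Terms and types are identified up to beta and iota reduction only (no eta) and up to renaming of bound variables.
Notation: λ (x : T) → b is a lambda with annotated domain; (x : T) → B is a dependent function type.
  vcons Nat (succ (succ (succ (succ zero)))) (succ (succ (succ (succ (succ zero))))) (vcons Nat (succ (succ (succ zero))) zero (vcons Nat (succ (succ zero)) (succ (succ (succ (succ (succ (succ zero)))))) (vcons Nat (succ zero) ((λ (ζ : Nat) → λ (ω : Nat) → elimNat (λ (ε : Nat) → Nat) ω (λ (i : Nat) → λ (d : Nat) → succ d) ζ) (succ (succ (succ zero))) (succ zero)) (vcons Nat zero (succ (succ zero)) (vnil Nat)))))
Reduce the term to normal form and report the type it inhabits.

resulting normal form:
  vcons Nat (succ (succ (succ (succ zero)))) (succ (succ (succ (succ (succ zero))))) (vcons Nat (succ (succ (succ zero))) zero (vcons Nat (succ (succ zero)) (succ (succ (succ (succ (succ (succ zero)))))) (vcons Nat (succ zero) (succ (succ (succ (succ zero)))) (vcons Nat zero (succ (succ zero)) (vnil Nat)))))
inferred type:
  Vec Nat (succ (succ (succ (succ (succ zero)))))
observation: contracting a beta-redex first, the term normalizes in 12 steps.


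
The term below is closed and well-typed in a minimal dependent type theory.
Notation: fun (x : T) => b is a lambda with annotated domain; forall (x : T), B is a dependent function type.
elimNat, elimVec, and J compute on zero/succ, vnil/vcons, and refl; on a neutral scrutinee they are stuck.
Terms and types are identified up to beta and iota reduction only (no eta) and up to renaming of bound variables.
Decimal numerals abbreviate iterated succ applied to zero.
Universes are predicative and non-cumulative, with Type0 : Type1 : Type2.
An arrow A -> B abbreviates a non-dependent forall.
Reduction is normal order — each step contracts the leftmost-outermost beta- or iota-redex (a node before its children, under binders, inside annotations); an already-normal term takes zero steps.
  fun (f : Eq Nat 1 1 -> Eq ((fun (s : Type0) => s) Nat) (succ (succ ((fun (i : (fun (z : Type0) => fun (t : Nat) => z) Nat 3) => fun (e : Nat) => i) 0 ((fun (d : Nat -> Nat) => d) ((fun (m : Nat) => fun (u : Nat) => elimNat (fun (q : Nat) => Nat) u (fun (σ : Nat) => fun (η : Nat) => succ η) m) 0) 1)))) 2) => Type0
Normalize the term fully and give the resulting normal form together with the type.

resulting normal form:
  fun (f : Eq Nat 1 1 -> Eq Nat 2 2) => Type0
the term's type:
  (Eq Nat 1 1 -> Eq Nat 2 2) -> Type1
observation: 3 normal-order steps separate the term from its normal form.


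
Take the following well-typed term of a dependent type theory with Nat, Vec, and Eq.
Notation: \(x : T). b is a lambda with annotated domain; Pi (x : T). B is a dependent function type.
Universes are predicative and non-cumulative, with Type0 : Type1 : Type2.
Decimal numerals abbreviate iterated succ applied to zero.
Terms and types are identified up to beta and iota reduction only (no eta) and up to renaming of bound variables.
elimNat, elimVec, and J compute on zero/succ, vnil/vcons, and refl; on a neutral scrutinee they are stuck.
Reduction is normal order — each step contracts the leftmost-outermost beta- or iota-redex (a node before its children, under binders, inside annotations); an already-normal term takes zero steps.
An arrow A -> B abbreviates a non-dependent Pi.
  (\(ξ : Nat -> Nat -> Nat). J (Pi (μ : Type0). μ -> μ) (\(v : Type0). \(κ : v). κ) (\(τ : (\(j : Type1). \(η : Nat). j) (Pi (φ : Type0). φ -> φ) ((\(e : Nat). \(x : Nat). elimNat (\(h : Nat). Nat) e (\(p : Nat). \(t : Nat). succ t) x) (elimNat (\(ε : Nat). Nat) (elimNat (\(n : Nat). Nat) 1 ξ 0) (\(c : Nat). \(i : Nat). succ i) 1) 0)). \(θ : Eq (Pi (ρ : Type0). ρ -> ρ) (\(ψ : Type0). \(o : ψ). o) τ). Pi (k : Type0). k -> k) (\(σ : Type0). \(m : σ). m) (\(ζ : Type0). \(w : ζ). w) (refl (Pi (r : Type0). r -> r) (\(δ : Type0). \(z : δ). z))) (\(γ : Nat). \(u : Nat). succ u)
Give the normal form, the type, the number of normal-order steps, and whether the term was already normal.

resulting normal form:
  \(ξ : Type0). \(μ : ξ). μ
inferred type:
  Pi (ξ : Type0). ξ -> ξ
normal-order step count: 2
term was already normal: no
first redex: a beta-redex


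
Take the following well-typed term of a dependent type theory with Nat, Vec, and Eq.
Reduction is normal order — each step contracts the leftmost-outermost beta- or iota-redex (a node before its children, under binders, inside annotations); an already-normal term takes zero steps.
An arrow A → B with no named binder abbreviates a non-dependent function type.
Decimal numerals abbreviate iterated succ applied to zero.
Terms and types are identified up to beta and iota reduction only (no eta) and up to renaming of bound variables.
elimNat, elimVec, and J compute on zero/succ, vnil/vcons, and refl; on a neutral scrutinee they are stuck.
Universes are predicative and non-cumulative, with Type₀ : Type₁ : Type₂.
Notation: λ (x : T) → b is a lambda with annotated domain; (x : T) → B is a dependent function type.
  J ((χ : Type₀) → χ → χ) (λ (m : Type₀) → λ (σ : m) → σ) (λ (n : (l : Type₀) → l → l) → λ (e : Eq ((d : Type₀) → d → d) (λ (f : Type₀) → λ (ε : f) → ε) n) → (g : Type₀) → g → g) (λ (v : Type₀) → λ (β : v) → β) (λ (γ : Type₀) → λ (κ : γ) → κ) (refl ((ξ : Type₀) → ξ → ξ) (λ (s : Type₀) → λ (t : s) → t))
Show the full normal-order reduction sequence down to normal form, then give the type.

reduction (normal order):
  J ((χ : Type₀) → χ → χ) (λ (m : Type₀) → λ (σ : m) → σ) (λ (n : (l : Type₀) → l → l) → λ (e : Eq ((d : Type₀) → d → d) (λ (f : Type₀) → λ (ε : f) → ε) n) → (g : Type₀) → g → g) (λ (v : Type₀) → λ (β : v) → β) (λ (γ : Type₀) → λ (κ : γ) → κ) (refl ((ξ : Type₀) → ξ → ξ) (λ (s : Type₀) → λ (t : s) → t))
  ~> λ (χ : Type₀) → λ (m : χ) → m
type:
  (χ : Type₀) → χ → χ


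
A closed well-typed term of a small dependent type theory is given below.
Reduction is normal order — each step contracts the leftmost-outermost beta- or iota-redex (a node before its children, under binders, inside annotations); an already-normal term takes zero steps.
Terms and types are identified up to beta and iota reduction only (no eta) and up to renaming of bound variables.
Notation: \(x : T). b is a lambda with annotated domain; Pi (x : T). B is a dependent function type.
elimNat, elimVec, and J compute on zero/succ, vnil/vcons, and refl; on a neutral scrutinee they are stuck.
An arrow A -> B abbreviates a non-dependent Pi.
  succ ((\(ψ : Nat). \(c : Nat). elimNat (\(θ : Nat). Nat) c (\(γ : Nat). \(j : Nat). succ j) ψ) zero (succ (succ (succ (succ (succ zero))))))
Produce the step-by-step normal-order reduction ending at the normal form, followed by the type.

normal-order reduction sequence:
  succ ((\(ψ : Nat). \(c : Nat). elimNat (\(θ : Nat). Nat) c (\(γ : Nat). \(j : Nat). succ j) ψ) zero (succ (succ (succ (succ (succ zero))))))
  ~> succ ((\(ψ : Nat). elimNat (\(c : Nat). Nat) ψ (\(θ : Nat). \(γ : Nat). succ γ) zero) (succ (succ (succ (succ (succ zero))))))
  ~> succ (elimNat (\(ψ : Nat). Nat) (succ (succ (succ (succ (succ zero))))) (\(c : Nat). \(θ : Nat). succ θ) zero)
  ~> succ (succ (succ (succ (succ (succ zero)))))
type:
  Nat


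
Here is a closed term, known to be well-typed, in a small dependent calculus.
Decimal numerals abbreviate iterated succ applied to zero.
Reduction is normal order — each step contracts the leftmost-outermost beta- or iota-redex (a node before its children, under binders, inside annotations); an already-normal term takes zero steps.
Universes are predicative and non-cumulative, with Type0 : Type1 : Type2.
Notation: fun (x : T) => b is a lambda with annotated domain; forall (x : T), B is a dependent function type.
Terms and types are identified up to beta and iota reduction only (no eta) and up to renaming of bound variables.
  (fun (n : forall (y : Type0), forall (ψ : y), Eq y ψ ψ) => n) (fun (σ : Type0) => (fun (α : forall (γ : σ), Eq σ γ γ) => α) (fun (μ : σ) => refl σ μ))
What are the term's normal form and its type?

normal form:
  fun (n : Type0) => fun (y : n) => refl n y
type:
  forall (n : Type0), forall (y : n), Eq n y y
observation: the term reaches its normal form after 2 normal-order steps.


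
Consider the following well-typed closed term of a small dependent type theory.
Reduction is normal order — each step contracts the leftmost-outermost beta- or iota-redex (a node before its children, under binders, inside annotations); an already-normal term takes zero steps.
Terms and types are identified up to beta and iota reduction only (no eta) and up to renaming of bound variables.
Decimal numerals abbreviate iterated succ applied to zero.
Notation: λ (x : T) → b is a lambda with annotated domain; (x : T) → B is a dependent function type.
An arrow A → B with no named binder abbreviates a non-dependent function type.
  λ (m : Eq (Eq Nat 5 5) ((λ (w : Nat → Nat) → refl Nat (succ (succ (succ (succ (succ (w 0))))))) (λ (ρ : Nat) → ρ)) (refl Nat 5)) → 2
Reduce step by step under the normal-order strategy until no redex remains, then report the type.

normal-order reduction:
  λ (m : Eq (Eq Nat 5 5) ((λ (w : Nat → Nat) → refl Nat (succ (succ (succ (succ (succ (w 0))))))) (λ (ρ : Nat) → ρ)) (refl Nat 5)) → 2
  ~> λ (m : Eq (Eq Nat 5 5) (refl Nat (succ (succ (succ (succ (succ ((λ (w : Nat) → w) 0))))))) (refl Nat 5)) → 2
  ~> λ (m : Eq (Eq Nat 5 5) (refl Nat 5) (refl Nat 5)) → 2
inferred type:
  Eq (Eq Nat 5 5) (refl Nat 5) (refl Nat 5) → Nat


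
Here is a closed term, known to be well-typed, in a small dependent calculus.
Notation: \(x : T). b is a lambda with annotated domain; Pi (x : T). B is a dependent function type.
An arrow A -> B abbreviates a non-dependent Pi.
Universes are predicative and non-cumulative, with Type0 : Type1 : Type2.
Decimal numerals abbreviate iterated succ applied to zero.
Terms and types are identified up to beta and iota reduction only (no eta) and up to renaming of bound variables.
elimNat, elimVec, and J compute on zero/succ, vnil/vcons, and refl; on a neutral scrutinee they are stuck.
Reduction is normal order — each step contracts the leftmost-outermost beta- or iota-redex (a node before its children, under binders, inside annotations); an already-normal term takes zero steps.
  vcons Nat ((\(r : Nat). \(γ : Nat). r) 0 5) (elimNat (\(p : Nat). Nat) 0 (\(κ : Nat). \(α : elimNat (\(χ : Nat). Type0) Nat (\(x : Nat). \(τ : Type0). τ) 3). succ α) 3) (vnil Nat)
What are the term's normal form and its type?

reduced normal form:
  vcons Nat 0 3 (vnil Nat)
type:
  Vec Nat 1
observation: contracting a beta-redex first, the term normalizes in 12 steps.


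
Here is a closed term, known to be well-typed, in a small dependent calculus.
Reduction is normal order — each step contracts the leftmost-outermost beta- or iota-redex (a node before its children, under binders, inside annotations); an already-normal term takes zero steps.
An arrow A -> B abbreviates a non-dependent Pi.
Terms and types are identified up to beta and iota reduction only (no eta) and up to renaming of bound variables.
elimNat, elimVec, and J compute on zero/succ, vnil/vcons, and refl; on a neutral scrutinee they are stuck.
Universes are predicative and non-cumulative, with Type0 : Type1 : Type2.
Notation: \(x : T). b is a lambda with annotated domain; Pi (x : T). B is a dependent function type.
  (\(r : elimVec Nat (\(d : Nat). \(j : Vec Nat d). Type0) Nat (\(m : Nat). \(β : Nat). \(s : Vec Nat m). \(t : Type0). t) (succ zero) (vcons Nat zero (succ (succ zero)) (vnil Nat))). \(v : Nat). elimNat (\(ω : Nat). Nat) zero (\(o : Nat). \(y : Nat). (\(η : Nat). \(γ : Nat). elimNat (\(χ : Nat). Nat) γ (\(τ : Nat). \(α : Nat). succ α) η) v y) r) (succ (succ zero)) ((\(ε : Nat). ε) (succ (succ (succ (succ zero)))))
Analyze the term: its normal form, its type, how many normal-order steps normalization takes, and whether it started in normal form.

normal form:
  succ (succ (succ (succ (succ (succ (succ (succ zero)))))))
type:
  Nat
steps to reach normal form (normal order): 41
term was already normal: no
first contracted redex: a beta-redex


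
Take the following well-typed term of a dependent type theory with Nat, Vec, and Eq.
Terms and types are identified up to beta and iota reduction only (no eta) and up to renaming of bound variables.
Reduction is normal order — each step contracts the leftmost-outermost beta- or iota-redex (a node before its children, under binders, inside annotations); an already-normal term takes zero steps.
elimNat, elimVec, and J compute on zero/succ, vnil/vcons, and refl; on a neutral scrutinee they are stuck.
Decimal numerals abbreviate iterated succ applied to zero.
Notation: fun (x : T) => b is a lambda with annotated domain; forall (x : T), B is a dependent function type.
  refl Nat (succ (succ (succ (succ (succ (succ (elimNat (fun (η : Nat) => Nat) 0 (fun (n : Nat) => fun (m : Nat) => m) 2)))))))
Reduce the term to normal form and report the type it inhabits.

resulting normal form:
  refl Nat 6
inferred type:
  Eq Nat 6 6


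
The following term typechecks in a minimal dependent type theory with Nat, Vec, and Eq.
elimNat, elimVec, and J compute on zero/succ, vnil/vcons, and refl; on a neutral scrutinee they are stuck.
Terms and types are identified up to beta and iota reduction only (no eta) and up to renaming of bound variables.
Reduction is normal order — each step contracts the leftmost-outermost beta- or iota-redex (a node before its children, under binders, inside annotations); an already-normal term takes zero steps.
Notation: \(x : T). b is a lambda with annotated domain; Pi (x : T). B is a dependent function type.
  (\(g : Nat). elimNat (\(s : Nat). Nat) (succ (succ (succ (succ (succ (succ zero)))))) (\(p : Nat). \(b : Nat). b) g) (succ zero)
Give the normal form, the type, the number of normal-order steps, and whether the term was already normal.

resulting normal form:
  succ (succ (succ (succ (succ (succ zero)))))
inferred type:
  Nat
steps to reach normal form (normal order): 5
started in normal form: no
first contracted redex: a beta-redex


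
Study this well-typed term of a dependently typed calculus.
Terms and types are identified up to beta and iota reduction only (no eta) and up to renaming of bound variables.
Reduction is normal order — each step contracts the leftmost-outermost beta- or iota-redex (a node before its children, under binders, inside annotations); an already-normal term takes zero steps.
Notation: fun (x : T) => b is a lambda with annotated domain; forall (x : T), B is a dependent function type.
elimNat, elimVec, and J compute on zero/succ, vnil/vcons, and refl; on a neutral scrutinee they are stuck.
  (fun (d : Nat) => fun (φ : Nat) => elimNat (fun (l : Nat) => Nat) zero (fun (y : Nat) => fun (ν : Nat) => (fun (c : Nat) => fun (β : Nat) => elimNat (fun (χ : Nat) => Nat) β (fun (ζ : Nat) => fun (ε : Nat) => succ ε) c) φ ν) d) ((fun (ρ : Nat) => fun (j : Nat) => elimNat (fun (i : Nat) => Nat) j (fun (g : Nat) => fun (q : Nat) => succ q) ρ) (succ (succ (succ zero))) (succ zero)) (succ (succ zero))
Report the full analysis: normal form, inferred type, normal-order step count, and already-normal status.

normal form:
  succ (succ (succ (succ (succ (succ (succ (succ zero)))))))
inferred type:
  Nat
steps to reach normal form (normal order): 36
already normal: no
first contracted redex: a beta-redex


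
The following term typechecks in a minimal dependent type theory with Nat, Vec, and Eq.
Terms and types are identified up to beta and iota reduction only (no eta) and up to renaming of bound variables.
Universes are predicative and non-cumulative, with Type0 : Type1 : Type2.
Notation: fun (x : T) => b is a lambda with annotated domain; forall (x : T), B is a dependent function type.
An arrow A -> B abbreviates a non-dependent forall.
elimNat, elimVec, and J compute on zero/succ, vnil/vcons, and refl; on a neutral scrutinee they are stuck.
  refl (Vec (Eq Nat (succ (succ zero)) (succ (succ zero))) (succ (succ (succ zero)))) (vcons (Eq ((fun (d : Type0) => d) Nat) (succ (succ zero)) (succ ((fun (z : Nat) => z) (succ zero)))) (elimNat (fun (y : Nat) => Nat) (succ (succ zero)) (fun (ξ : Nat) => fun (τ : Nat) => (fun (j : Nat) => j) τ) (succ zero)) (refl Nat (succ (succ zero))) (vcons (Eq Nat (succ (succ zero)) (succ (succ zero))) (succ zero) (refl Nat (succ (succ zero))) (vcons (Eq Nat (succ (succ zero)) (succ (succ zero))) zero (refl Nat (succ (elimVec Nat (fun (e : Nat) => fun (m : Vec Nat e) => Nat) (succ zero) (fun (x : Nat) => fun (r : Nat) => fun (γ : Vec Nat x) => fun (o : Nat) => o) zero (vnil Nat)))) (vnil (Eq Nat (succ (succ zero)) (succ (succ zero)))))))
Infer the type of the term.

type:
  Eq (Vec (Eq Nat (succ (succ zero)) (succ (succ zero))) (succ (succ (succ zero)))) (vcons (Eq Nat (succ (succ zero)) (succ (succ zero))) (succ (succ zero)) (refl Nat (succ (succ zero))) (vcons (Eq Nat (succ (succ zero)) (succ (succ zero))) (succ zero) (refl Nat (succ (succ zero))) (vcons (Eq Nat (succ (succ zero)) (succ (succ zero))) zero (refl Nat (succ (succ zero))) (vnil (Eq Nat (succ (succ zero)) (succ (succ zero))))))) (vcons (Eq Nat (succ (succ zero)) (succ (succ zero))) (succ (succ zero)) (refl Nat (succ (succ zero))) (vcons (Eq Nat (succ (succ zero)) (succ (succ zero))) (succ zero) (refl Nat (succ (succ zero))) (vcons (Eq Nat (succ (succ zero)) (succ (succ zero))) zero (refl Nat (succ (succ zero))) (vnil (Eq Nat (succ (succ zero)) (succ (succ zero)))))))
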